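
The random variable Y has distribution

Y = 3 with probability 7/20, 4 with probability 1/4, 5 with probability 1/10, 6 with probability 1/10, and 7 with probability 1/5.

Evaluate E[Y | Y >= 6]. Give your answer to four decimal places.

P(Y >= 6) = 1/10 + 1/5 = 3/10.
E[Y | Y >= 6] = [6·1/10 + 7·1/5] / (3/10)
 = 2 / (3/10)
 = 20/3

6.6667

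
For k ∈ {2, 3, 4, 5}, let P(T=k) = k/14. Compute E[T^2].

E[T^2] = Σ t^2·P(T=t)
 = 4·1/7 + 9·3/14 + 16·2/7 + 25·5/14
 = 4/7 + 27/14 + 32/7 + 125/14
 = 16

16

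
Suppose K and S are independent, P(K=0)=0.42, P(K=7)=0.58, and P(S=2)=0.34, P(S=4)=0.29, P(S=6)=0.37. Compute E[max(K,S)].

E[max(K,S)] = Σ_k Σ_s max(k,s) · P(K=k)P(S=s)
 = 2·0.1428 + 4·0.1218 + 6·0.1554 + 7·0.1972 + 7·0.1682 + 7·0.2146
 = 0.2856 + 0.4872 + 0.9324 + 1.3804 + 1.1774 + 1.5022
 = 5.7652

5.7652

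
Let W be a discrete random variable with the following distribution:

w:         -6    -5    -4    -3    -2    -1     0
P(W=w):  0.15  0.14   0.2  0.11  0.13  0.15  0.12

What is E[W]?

-3.14

E[W] = Σ w·P(W=w)
 = (-6)·0.15 + (-5)·0.14 + (-4)·0.2 + (-3)·0.11 + (-2)·0.13 + (-1)·0.15 + 0·0.12
 = (-0.9) + (-0.7) + (-0.8) + (-0.33) + (-0.26) + (-0.15) + 0
 = -3.14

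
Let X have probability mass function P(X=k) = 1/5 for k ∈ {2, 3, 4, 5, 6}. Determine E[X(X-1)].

14

E[X(X-1)] = Σ x(x-1)·P(X=x)
 = 2·1/5 + 6·1/5 + 12·1/5 + 20·1/5 + 30·1/5
 = 2/5 + 6/5 + 12/5 + 4 + 6
 = 14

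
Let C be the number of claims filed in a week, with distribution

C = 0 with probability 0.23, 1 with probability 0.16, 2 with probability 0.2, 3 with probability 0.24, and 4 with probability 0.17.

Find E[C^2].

5.84

E[C^2] = Σ c^2·P(C=c)
 = 0·0.23 + 1·0.16 + 4·0.2 + 9·0.24 + 16·0.17
 = 0 + 0.16 + 0.8 + 2.16 + 2.72
 = 5.84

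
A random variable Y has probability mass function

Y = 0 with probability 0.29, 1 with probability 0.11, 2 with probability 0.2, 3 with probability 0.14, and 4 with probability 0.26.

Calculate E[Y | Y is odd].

P(Y is odd) = 0.11 + 0.14 = 0.25.
E[Y | Y is odd] = [1·0.11 + 3·0.14] / 0.25
 = 0.53 / 0.25
 = 53/25

2.12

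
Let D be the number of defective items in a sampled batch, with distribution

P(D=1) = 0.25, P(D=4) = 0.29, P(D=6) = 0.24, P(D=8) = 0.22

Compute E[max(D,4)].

5.36

E[max(D,4)] = Σ max(d,4)·P(D=d)
 = 4·0.25 + 4·0.29 + 6·0.24 + 8·0.22
 = 1 + 1.16 + 1.44 + 1.76
 = 5.36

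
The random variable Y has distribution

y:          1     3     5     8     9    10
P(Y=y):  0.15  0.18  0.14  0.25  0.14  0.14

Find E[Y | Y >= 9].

P(Y >= 9) = 0.14 + 0.14 = 0.28.
E[Y | Y >= 9] = [9·0.14 + 10·0.14] / 0.28
 = 2.66 / 0.28
 = 19/2

9.5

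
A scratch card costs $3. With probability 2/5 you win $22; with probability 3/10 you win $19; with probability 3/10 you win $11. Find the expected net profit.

14.8

E[payout] = 22·2/5 + 19·3/10 + 11·3/10
 = 44/5 + 57/10 + 33/10
 = 89/5
Net = 89/5 - 3 = 74/5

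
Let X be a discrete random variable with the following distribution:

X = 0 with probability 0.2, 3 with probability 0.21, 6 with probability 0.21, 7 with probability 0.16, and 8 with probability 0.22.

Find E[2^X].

92.12

E[2^X] = Σ 2^x·P(X=x)
 = 1·0.2 + 8·0.21 + 64·0.21 + 128·0.16 + 256·0.22
 = 0.2 + 1.68 + 13.44 + 20.48 + 56.32
 = 92.12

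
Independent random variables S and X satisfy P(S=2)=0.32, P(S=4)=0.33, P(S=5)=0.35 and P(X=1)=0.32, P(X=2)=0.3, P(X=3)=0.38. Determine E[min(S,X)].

E[min(S,X)] = Σ_s Σ_x min(s,x) · P(S=s)P(X=x)
 = 1·0.1024 + 2·0.096 + 2·0.1216 + 1·0.1056 + 2·0.099 + 3·0.1254 + 1·0.112 + 2·0.105 + 3·0.133
 = 0.1024 + 0.192 + 0.2432 + 0.1056 + 0.198 + 0.3762 + 0.112 + 0.21 + 0.399
 = 1.9384

1.9384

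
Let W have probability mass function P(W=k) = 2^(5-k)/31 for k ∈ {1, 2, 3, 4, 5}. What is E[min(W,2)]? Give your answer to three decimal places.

1.484

E[min(W,2)] = Σ min(w,2)·P(W=w)
 = 1·16/31 + 2·8/31 + 2·4/31 + 2·2/31 + 2·1/31
 = 16/31 + 16/31 + 8/31 + 4/31 + 2/31
 = 46/31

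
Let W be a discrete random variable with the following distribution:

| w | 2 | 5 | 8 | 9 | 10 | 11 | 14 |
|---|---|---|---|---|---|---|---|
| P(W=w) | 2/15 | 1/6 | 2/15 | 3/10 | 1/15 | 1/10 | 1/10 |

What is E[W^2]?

75.9

E[W^2] = Σ w^2·P(W=w)
 = 4·2/15 + 25·1/6 + 64·2/15 + 81·3/10 + 100·1/15 + 121·1/10 + 196·1/10
 = 8/15 + 25/6 + 128/15 + 243/10 + 20/3 + 121/10 + 98/5
 = 759/10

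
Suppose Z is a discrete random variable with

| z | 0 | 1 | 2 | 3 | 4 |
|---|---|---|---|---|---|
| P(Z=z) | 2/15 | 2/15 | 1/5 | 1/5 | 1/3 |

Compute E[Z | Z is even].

P(Z is even) = 2/15 + 1/5 + 1/3 = 2/3.
E[Z | Z is even] = [0·2/15 + 2·1/5 + 4·1/3] / (2/3)
 = 26/15 / (2/3)
 = 13/5

2.6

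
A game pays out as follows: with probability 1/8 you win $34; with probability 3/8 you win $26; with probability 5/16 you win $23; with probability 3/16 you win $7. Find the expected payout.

E[payout] = 34·1/8 + 26·3/8 + 23·5/16 + 7·3/16
 = 17/4 + 39/4 + 115/16 + 21/16
 = 45/2

22.5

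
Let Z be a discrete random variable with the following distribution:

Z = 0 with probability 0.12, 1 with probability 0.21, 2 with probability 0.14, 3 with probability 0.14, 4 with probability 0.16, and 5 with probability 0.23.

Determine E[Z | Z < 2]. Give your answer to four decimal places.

0.6364

P(Z < 2) = 0.12 + 0.21 = 0.33.
E[Z | Z < 2] = [0·0.12 + 1·0.21] / 0.33
 = 0.21 / 0.33
 = 7/11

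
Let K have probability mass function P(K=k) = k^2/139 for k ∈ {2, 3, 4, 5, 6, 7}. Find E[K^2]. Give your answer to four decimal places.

E[K^2] = Σ k^2·P(K=k)
 = 4·4/139 + 9·9/139 + 16·16/139 + 25·25/139 + 36·36/139 + 49·49/139
 = 16/139 + 81/139 + 256/139 + 625/139 + 1296/139 + 2401/139
 = 4675/139

33.6331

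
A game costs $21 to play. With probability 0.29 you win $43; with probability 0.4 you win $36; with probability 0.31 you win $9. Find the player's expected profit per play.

E[payout] = 43·0.29 + 36·0.4 + 9·0.31
 = 12.47 + 14.4 + 2.79
 = 29.66
Net = 29.66 - 21 = 8.66

8.66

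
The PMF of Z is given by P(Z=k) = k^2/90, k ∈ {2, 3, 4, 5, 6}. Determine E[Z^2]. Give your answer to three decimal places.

25.267

E[Z^2] = Σ z^2·P(Z=z)
 = 4·2/45 + 9·1/10 + 16·8/45 + 25·5/18 + 36·2/5
 = 8/45 + 9/10 + 128/45 + 125/18 + 72/5
 = 379/15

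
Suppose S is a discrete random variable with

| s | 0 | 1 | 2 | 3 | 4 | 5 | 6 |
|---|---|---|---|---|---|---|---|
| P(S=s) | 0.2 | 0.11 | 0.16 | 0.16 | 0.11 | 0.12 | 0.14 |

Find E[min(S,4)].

E[min(S,4)] = Σ min(s,4)·P(S=s)
 = 0·0.2 + 1·0.11 + 2·0.16 + 3·0.16 + 4·0.11 + 4·0.12 + 4·0.14
 = 0 + 0.11 + 0.32 + 0.48 + 0.44 + 0.48 + 0.56
 = 2.39

2.39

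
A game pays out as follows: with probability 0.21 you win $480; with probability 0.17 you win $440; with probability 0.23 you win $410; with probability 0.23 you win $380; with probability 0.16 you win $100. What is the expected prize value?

373.3

E[payout] = 480·0.21 + 440·0.17 + 410·0.23 + 380·0.23 + 100·0.16
 = 100.8 + 74.8 + 94.3 + 87.4 + 16
 = 373.3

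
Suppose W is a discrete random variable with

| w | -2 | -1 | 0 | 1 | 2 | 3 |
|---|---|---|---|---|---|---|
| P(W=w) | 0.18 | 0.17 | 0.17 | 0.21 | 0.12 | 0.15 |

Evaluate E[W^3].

3.61

E[W^3] = Σ w^3·P(W=w)
 = (-8)·0.18 + (-1)·0.17 + 0·0.17 + 1·0.21 + 8·0.12 + 27·0.15
 = (-1.44) + (-0.17) + 0 + 0.21 + 0.96 + 4.05
 = 3.61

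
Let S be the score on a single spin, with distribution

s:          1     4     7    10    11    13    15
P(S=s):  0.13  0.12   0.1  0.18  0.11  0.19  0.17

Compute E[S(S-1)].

99.28

E[S(S-1)] = Σ s(s-1)·P(S=s)
 = 0·0.13 + 12·0.12 + 42·0.1 + 90·0.18 + 110·0.11 + 156·0.19 + 210·0.17
 = 0 + 1.44 + 4.2 + 16.2 + 12.1 + 29.64 + 35.7
 = 99.28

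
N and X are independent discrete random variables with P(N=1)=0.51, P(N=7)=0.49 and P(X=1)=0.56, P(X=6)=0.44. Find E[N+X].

7.14

E[N+X] = Σ_n Σ_x (n+x) · P(N=n)P(X=x)
 = 2·0.2856 + 7·0.2244 + 8·0.2744 + 13·0.2156
 = 0.5712 + 1.5708 + 2.1952 + 2.8028
 = 7.14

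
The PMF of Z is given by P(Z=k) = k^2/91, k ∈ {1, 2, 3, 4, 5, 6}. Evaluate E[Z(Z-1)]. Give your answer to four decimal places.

E[Z(Z-1)] = Σ z(z-1)·P(Z=z)
 = 0·1/91 + 2·4/91 + 6·9/91 + 12·16/91 + 20·25/91 + 30·36/91
 = 0 + 8/91 + 54/91 + 192/91 + 500/91 + 1080/91
 = 262/13

20.1538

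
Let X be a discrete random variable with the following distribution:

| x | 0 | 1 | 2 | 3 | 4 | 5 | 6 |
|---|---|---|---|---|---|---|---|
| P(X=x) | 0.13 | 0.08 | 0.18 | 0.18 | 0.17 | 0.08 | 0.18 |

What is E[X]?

E[X] = Σ x·P(X=x)
 = 0·0.13 + 1·0.08 + 2·0.18 + 3·0.18 + 4·0.17 + 5·0.08 + 6·0.18
 = 0 + 0.08 + 0.36 + 0.54 + 0.68 + 0.4 + 1.08
 = 3.14

3.14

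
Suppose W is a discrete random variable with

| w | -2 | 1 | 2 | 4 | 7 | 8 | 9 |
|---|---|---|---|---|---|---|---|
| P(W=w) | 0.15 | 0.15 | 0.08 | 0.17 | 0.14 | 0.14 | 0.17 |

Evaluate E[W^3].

E[W^3] = Σ w^3·P(W=w)
 = (-8)·0.15 + 1·0.15 + 8·0.08 + 64·0.17 + 343·0.14 + 512·0.14 + 729·0.17
 = (-1.2) + 0.15 + 0.64 + 10.88 + 48.02 + 71.68 + 123.93
 = 254.1

254.1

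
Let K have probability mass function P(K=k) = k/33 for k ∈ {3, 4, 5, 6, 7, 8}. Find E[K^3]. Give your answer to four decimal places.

E[K^3] = Σ k^3·P(K=k)
 = 27·1/11 + 64·4/33 + 125·5/33 + 216·2/11 + 343·7/33 + 512·8/33
 = 27/11 + 256/33 + 625/33 + 432/11 + 2401/33 + 4096/33
 = 8755/33

265.3030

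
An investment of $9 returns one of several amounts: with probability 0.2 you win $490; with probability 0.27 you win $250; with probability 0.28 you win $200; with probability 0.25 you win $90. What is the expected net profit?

235

E[payout] = 490·0.2 + 250·0.27 + 200·0.28 + 90·0.25
 = 98 + 67.5 + 56 + 22.5
 = 244
Net = 244 - 9 = 235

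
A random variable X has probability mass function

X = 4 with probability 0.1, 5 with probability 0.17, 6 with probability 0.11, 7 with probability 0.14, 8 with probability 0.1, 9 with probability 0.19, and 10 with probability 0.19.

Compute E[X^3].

E[X^3] = Σ x^3·P(X=x)
 = 64·0.1 + 125·0.17 + 216·0.11 + 343·0.14 + 512·0.1 + 729·0.19 + 1000·0.19
 = 6.4 + 21.25 + 23.76 + 48.02 + 51.2 + 138.51 + 190
 = 479.14

479.14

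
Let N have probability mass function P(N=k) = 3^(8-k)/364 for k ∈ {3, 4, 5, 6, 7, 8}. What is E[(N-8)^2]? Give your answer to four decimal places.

E[(N-8)^2] = Σ (n-8)^2·P(N=n)
 = 25·243/364 + 16·81/364 + 9·27/364 + 4·9/364 + 1·3/364 + 0·1/364
 = 6075/364 + 324/91 + 243/364 + 9/91 + 3/364 + 0
 = 7653/364

21.0247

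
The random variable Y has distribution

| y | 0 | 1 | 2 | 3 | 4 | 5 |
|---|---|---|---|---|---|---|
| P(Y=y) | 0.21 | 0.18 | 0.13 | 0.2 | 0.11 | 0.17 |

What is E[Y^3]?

E[Y^3] = Σ y^3·P(Y=y)
 = 0·0.21 + 1·0.18 + 8·0.13 + 27·0.2 + 64·0.11 + 125·0.17
 = 0 + 0.18 + 1.04 + 5.4 + 7.04 + 21.25
 = 34.91

34.91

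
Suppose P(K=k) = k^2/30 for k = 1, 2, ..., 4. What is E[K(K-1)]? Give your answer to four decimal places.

E[K(K-1)] = Σ k(k-1)·P(K=k)
 = 0·1/30 + 2·2/15 + 6·3/10 + 12·8/15
 = 0 + 4/15 + 9/5 + 32/5
 = 127/15

8.4667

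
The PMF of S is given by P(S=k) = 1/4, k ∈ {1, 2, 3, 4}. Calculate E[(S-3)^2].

1.5

E[(S-3)^2] = Σ (s-3)^2·P(S=s)
 = 4·1/4 + 1·1/4 + 0·1/4 + 1·1/4
 = 1 + 1/4 + 0 + 1/4
 = 3/2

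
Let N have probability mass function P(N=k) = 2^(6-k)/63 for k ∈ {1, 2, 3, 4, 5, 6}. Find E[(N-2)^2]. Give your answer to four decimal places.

E[(N-2)^2] = Σ (n-2)^2·P(N=n)
 = 1·32/63 + 0·16/63 + 1·8/63 + 4·4/63 + 9·2/63 + 16·1/63
 = 32/63 + 0 + 8/63 + 16/63 + 2/7 + 16/63
 = 10/7

1.4286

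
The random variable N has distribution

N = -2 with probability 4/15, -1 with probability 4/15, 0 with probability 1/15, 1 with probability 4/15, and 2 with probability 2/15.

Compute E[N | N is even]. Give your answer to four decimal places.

-0.5714

P(N is even) = 4/15 + 1/15 + 2/15 = 7/15.
E[N | N is even] = [(-2)·4/15 + 0·1/15 + 2·2/15] / (7/15)
 = -4/15 / (7/15)
 = -4/7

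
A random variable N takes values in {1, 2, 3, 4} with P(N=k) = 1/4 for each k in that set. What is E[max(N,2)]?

E[max(N,2)] = Σ max(n,2)·P(N=n)
 = 2·1/4 + 2·1/4 + 3·1/4 + 4·1/4
 = 1/2 + 1/2 + 3/4 + 1
 = 11/4

2.75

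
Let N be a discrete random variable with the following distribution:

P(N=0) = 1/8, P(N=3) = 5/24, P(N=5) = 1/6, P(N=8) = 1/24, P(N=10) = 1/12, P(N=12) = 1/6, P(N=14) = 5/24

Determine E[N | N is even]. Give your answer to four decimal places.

P(N is even) = 1/8 + 1/24 + 1/12 + 1/6 + 5/24 = 5/8.
E[N | N is even] = [0·1/8 + 8·1/24 + 10·1/12 + 12·1/6 + 14·5/24] / (5/8)
 = 73/12 / (5/8)
 = 146/15

9.7333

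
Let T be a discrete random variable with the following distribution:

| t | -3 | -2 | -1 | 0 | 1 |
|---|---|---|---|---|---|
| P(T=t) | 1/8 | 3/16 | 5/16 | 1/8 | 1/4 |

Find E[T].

-0.8125

E[T] = Σ t·P(T=t)
 = (-3)·1/8 + (-2)·3/16 + (-1)·5/16 + 0·1/8 + 1·1/4
 = (-3/8) + (-3/8) + (-5/16) + 0 + 1/4
 = -13/16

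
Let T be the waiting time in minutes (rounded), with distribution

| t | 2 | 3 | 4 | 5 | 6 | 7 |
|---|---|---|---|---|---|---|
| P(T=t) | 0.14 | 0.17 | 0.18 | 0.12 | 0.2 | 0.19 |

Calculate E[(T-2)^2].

E[(T-2)^2] = Σ (t-2)^2·P(T=t)
 = 0·0.14 + 1·0.17 + 4·0.18 + 9·0.12 + 16·0.2 + 25·0.19
 = 0 + 0.17 + 0.72 + 1.08 + 3.2 + 4.75
 = 9.92

9.92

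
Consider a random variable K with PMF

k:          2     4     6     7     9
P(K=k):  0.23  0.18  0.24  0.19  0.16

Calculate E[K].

E[K] = Σ k·P(K=k)
 = 2·0.23 + 4·0.18 + 6·0.24 + 7·0.19 + 9·0.16
 = 0.46 + 0.72 + 1.44 + 1.33 + 1.44
 = 5.39

5.39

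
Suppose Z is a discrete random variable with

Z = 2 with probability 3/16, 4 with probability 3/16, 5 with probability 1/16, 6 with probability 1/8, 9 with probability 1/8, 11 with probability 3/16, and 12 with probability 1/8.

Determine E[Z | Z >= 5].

9.2

P(Z >= 5) = 1/16 + 1/8 + 1/8 + 3/16 + 1/8 = 5/8.
E[Z | Z >= 5] = [5·1/16 + 6·1/8 + 9·1/8 + 11·3/16 + 12·1/8] / (5/8)
 = 23/4 / (5/8)
 = 46/5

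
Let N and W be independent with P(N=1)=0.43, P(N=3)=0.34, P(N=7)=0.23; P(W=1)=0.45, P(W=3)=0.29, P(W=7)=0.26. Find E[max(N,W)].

4.3338

E[max(N,W)] = Σ_n Σ_w max(n,w) · P(N=n)P(W=w)
 = 1·0.1935 + 3·0.1247 + 7·0.1118 + 3·0.153 + 3·0.0986 + 7·0.0884 + 7·0.1035 + 7·0.0667 + 7·0.0598
 = 0.1935 + 0.3741 + 0.7826 + 0.459 + 0.2958 + 0.6188 + 0.7245 + 0.4669 + 0.4186
 = 4.3338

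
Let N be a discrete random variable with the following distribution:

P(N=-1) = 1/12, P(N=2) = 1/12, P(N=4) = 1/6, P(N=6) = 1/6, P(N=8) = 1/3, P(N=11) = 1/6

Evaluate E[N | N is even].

P(N is even) = 1/12 + 1/6 + 1/6 + 1/3 = 3/4.
E[N | N is even] = [2·1/12 + 4·1/6 + 6·1/6 + 8·1/3] / (3/4)
 = 9/2 / (3/4)
 = 6

6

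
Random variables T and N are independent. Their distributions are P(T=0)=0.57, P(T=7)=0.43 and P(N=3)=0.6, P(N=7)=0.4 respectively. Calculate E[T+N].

7.61

E[T+N] = Σ_t Σ_n (t+n) · P(T=t)P(N=n)
 = 3·0.342 + 7·0.228 + 10·0.258 + 14·0.172
 = 1.026 + 1.596 + 2.58 + 2.408
 = 7.61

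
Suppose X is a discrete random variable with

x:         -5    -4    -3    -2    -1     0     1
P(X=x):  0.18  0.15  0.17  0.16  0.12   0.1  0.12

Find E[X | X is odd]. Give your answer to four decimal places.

P(X is odd) = 0.18 + 0.17 + 0.12 + 0.12 = 0.59.
E[X | X is odd] = [(-5)·0.18 + (-3)·0.17 + (-1)·0.12 + 1·0.12] / 0.59
 = -1.41 / 0.59
 = -141/59

-2.3898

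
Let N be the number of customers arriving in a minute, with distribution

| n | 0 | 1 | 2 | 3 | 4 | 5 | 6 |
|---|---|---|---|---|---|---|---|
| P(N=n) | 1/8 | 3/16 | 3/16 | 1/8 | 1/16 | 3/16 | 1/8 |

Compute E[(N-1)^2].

E[(N-1)^2] = Σ (n-1)^2·P(N=n)
 = 1·1/8 + 0·3/16 + 1·3/16 + 4·1/8 + 9·1/16 + 16·3/16 + 25·1/8
 = 1/8 + 0 + 3/16 + 1/2 + 9/16 + 3 + 25/8
 = 15/2

7.5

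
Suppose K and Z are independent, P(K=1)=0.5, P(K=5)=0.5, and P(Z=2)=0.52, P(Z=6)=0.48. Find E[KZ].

11.76

E[KZ] = Σ_k Σ_z kz · P(K=k)P(Z=z)
 = 2·0.26 + 6·0.24 + 10·0.26 + 30·0.24
 = 0.52 + 1.44 + 2.6 + 7.2
 = 11.76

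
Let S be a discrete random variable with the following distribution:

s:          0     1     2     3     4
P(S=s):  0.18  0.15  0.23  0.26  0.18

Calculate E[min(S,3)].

1.93

E[min(S,3)] = Σ min(s,3)·P(S=s)
 = 0·0.18 + 1·0.15 + 2·0.23 + 3·0.26 + 3·0.18
 = 0 + 0.15 + 0.46 + 0.78 + 0.54
 = 1.93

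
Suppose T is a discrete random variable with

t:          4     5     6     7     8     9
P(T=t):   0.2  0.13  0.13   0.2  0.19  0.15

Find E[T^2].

E[T^2] = Σ t^2·P(T=t)
 = 16·0.2 + 25·0.13 + 36·0.13 + 49·0.2 + 64·0.19 + 81·0.15
 = 3.2 + 3.25 + 4.68 + 9.8 + 12.16 + 12.15
 = 45.24

45.24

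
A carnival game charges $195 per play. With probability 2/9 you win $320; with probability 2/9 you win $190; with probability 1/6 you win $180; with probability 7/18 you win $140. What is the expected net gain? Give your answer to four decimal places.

2.7778

E[payout] = 320·2/9 + 190·2/9 + 180·1/6 + 140·7/18
 = 640/9 + 380/9 + 30 + 490/9
 = 1780/9
Net = 1780/9 - 195 = 25/9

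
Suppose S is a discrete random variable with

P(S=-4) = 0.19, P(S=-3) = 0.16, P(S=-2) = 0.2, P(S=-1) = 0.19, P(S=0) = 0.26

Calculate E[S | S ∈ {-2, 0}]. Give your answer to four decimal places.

-0.8696

P(S ∈ {-2, 0}) = 0.2 + 0.26 = 0.46.
E[S | S ∈ {-2, 0}] = [(-2)·0.2 + 0·0.26] / 0.46
 = -0.4 / 0.46
 = -20/23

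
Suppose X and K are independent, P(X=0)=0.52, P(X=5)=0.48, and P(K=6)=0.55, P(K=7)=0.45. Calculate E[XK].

E[XK] = Σ_x Σ_k xk · P(X=x)P(K=k)
 = 0·0.286 + 0·0.234 + 30·0.264 + 35·0.216
 = 0 + 0 + 7.92 + 7.56
 = 15.48

15.48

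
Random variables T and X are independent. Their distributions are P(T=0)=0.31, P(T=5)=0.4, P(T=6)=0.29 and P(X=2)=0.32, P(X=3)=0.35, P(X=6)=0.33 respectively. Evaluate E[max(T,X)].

5.0097

E[max(T,X)] = Σ_t Σ_x max(t,x) · P(T=t)P(X=x)
 = 2·0.0992 + 3·0.1085 + 6·0.1023 + 5·0.128 + 5·0.14 + 6·0.132 + 6·0.0928 + 6·0.1015 + 6·0.0957
 = 0.1984 + 0.3255 + 0.6138 + 0.64 + 0.7 + 0.792 + 0.5568 + 0.609 + 0.5742
 = 5.0097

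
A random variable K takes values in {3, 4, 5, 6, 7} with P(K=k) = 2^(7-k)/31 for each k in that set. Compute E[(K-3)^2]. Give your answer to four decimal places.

E[(K-3)^2] = Σ (k-3)^2·P(K=k)
 = 0·16/31 + 1·8/31 + 4·4/31 + 9·2/31 + 16·1/31
 = 0 + 8/31 + 16/31 + 18/31 + 16/31
 = 58/31

1.8710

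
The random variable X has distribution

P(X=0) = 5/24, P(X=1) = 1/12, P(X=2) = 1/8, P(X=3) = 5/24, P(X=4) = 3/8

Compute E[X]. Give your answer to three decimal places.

E[X] = Σ x·P(X=x)
 = 0·5/24 + 1·1/12 + 2·1/8 + 3·5/24 + 4·3/8
 = 0 + 1/12 + 1/4 + 5/8 + 3/2
 = 59/24

2.458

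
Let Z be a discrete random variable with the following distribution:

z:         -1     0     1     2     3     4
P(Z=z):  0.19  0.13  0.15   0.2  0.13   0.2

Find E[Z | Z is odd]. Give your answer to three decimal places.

P(Z is odd) = 0.19 + 0.15 + 0.13 = 0.47.
E[Z | Z is odd] = [(-1)·0.19 + 1·0.15 + 3·0.13] / 0.47
 = 0.35 / 0.47
 = 35/47

0.745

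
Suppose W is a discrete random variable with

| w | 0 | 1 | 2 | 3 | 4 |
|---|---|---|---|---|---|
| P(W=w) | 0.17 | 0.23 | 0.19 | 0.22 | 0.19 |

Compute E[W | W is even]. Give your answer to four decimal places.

2.0727

P(W is even) = 0.17 + 0.19 + 0.19 = 0.55.
E[W | W is even] = [0·0.17 + 2·0.19 + 4·0.19] / 0.55
 = 1.14 / 0.55
 = 114/55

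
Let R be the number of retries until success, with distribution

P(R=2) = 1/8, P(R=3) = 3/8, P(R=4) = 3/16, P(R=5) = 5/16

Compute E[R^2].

E[R^2] = Σ r^2·P(R=r)
 = 4·1/8 + 9·3/8 + 16·3/16 + 25·5/16
 = 1/2 + 27/8 + 3 + 125/16
 = 235/16

14.6875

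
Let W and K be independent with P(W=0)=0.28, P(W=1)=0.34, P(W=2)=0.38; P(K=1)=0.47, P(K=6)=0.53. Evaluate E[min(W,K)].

E[min(W,K)] = Σ_w Σ_k min(w,k) · P(W=w)P(K=k)
 = 0·0.1316 + 0·0.1484 + 1·0.1598 + 1·0.1802 + 1·0.1786 + 2·0.2014
 = 0 + 0 + 0.1598 + 0.1802 + 0.1786 + 0.4028
 = 0.9214

0.9214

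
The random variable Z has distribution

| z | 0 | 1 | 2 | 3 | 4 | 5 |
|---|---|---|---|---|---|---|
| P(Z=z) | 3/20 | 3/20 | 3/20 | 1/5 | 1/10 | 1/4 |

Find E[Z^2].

10.4

E[Z^2] = Σ z^2·P(Z=z)
 = 0·3/20 + 1·3/20 + 4·3/20 + 9·1/5 + 16·1/10 + 25·1/4
 = 0 + 3/20 + 3/5 + 9/5 + 8/5 + 25/4
 = 52/5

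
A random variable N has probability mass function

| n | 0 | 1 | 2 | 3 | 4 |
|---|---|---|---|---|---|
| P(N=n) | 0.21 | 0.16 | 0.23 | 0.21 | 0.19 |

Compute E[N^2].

6.01

E[N^2] = Σ n^2·P(N=n)
 = 0·0.21 + 1·0.16 + 4·0.23 + 9·0.21 + 16·0.19
 = 0 + 0.16 + 0.92 + 1.89 + 3.04
 = 6.01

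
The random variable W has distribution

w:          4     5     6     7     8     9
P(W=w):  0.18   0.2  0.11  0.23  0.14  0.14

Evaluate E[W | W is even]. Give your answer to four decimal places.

5.8140

P(W is even) = 0.18 + 0.11 + 0.14 = 0.43.
E[W | W is even] = [4·0.18 + 6·0.11 + 8·0.14] / 0.43
 = 2.5 / 0.43
 = 250/43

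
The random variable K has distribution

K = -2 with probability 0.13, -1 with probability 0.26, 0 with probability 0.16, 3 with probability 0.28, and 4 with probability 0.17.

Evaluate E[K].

E[K] = Σ k·P(K=k)
 = (-2)·0.13 + (-1)·0.26 + 0·0.16 + 3·0.28 + 4·0.17
 = (-0.26) + (-0.26) + 0 + 0.84 + 0.68
 = 1

1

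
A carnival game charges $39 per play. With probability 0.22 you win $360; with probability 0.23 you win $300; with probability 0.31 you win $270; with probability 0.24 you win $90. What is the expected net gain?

214.5

E[payout] = 360·0.22 + 300·0.23 + 270·0.31 + 90·0.24
 = 79.2 + 69 + 83.7 + 21.6
 = 253.5
Net = 253.5 - 39 = 214.5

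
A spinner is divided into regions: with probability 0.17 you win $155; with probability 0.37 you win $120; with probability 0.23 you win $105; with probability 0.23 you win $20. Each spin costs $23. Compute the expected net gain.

76.5

E[payout] = 155·0.17 + 120·0.37 + 105·0.23 + 20·0.23
 = 26.35 + 44.4 + 24.15 + 4.6
 = 99.5
Net = 99.5 - 23 = 76.5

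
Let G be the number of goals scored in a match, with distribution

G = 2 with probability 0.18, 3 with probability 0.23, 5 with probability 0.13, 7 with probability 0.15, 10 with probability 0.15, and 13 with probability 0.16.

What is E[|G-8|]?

3.87

E[|G-8|] = Σ |g-8|·P(G=g)
 = 6·0.18 + 5·0.23 + 3·0.13 + 1·0.15 + 2·0.15 + 5·0.16
 = 1.08 + 1.15 + 0.39 + 0.15 + 0.3 + 0.8
 = 3.87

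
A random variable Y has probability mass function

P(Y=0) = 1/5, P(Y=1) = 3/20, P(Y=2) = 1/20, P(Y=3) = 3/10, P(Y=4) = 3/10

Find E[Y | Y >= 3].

P(Y >= 3) = 3/10 + 3/10 = 3/5.
E[Y | Y >= 3] = [3·3/10 + 4·3/10] / (3/5)
 = 21/10 / (3/5)
 = 7/2

3.5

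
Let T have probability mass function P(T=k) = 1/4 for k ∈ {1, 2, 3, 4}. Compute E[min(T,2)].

E[min(T,2)] = Σ min(t,2)·P(T=t)
 = 1·1/4 + 2·1/4 + 2·1/4 + 2·1/4
 = 1/4 + 1/2 + 1/2 + 1/2
 = 7/4

1.75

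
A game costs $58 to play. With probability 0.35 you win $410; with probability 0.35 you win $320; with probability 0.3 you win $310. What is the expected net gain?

290.5

E[payout] = 410·0.35 + 320·0.35 + 310·0.3
 = 143.5 + 112 + 93
 = 348.5
Net = 348.5 - 58 = 290.5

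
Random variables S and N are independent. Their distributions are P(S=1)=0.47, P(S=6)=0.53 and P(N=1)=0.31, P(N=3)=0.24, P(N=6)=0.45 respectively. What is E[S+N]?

7.38

E[S+N] = Σ_s Σ_n (s+n) · P(S=s)P(N=n)
 = 2·0.1457 + 4·0.1128 + 7·0.2115 + 7·0.1643 + 9·0.1272 + 12·0.2385
 = 0.2914 + 0.4512 + 1.4805 + 1.1501 + 1.1448 + 2.862
 = 7.38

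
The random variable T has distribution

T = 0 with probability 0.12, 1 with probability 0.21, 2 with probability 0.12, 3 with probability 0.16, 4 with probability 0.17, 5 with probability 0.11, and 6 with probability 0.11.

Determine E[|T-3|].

1.62

E[|T-3|] = Σ |t-3|·P(T=t)
 = 3·0.12 + 2·0.21 + 1·0.12 + 0·0.16 + 1·0.17 + 2·0.11 + 3·0.11
 = 0.36 + 0.42 + 0.12 + 0 + 0.17 + 0.22 + 0.33
 = 1.62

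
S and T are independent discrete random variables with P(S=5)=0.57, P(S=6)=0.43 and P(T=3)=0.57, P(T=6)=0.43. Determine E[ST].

23.2947

E[ST] = Σ_s Σ_t st · P(S=s)P(T=t)
 = 15·0.3249 + 30·0.2451 + 18·0.2451 + 36·0.1849
 = 4.8735 + 7.353 + 4.4118 + 6.6564
 = 23.2947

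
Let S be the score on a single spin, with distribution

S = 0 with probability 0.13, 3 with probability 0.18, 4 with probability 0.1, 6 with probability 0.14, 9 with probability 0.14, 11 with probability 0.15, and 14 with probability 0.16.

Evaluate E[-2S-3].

E[-2S-3] = Σ (-2s-3)·P(S=s)
 = (-3)·0.13 + (-9)·0.18 + (-11)·0.1 + (-15)·0.14 + (-21)·0.14 + (-25)·0.15 + (-31)·0.16
 = (-0.39) + (-1.62) + (-1.1) + (-2.1) + (-2.94) + (-3.75) + (-4.96)
 = -16.86

-16.86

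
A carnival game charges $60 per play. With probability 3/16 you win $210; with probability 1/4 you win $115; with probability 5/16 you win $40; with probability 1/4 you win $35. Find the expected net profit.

29.375

E[payout] = 210·3/16 + 115·1/4 + 40·5/16 + 35·1/4
 = 315/8 + 115/4 + 25/2 + 35/4
 = 715/8
Net = 715/8 - 60 = 235/8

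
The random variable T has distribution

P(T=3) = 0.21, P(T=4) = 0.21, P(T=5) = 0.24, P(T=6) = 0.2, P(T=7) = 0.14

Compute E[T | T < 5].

P(T < 5) = 0.21 + 0.21 = 0.42.
E[T | T < 5] = [3·0.21 + 4·0.21] / 0.42
 = 1.47 / 0.42
 = 7/2

3.5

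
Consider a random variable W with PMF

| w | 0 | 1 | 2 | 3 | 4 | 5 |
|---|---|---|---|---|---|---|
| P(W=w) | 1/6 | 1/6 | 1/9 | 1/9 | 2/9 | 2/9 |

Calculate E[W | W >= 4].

4.5

P(W >= 4) = 2/9 + 2/9 = 4/9.
E[W | W >= 4] = [4·2/9 + 5·2/9] / (4/9)
 = 2 / (4/9)
 = 9/2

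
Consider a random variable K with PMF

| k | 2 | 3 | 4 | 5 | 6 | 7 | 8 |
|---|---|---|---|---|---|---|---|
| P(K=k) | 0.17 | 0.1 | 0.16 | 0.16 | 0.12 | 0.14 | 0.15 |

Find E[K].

E[K] = Σ k·P(K=k)
 = 2·0.17 + 3·0.1 + 4·0.16 + 5·0.16 + 6·0.12 + 7·0.14 + 8·0.15
 = 0.34 + 0.3 + 0.64 + 0.8 + 0.72 + 0.98 + 1.2
 = 4.98

4.98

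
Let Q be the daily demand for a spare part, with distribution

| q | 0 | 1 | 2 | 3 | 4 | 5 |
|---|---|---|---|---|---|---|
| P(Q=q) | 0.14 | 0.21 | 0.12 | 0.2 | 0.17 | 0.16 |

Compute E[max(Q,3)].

3.49

E[max(Q,3)] = Σ max(q,3)·P(Q=q)
 = 3·0.14 + 3·0.21 + 3·0.12 + 3·0.2 + 4·0.17 + 5·0.16
 = 0.42 + 0.63 + 0.36 + 0.6 + 0.68 + 0.8
 = 3.49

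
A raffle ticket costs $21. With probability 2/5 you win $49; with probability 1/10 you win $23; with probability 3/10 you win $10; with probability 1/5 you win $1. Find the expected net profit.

4.1

E[payout] = 49·2/5 + 23·1/10 + 10·3/10 + 1·1/5
 = 98/5 + 23/10 + 3 + 1/5
 = 251/10
Net = 251/10 - 21 = 41/10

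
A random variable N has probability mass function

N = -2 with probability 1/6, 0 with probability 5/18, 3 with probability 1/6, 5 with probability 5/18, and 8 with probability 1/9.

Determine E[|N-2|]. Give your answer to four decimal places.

2.8889

E[|N-2|] = Σ |n-2|·P(N=n)
 = 4·1/6 + 2·5/18 + 1·1/6 + 3·5/18 + 6·1/9
 = 2/3 + 5/9 + 1/6 + 5/6 + 2/3
 = 26/9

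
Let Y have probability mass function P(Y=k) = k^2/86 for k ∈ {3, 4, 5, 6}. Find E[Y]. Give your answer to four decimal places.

E[Y] = Σ y·P(Y=y)
 = 3·9/86 + 4·8/43 + 5·25/86 + 6·18/43
 = 27/86 + 32/43 + 125/86 + 108/43
 = 216/43

5.0233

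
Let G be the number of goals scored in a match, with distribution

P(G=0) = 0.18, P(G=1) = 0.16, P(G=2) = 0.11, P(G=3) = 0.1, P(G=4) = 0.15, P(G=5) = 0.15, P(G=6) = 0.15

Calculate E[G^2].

13.05

E[G^2] = Σ g^2·P(G=g)
 = 0·0.18 + 1·0.16 + 4·0.11 + 9·0.1 + 16·0.15 + 25·0.15 + 36·0.15
 = 0 + 0.16 + 0.44 + 0.9 + 2.4 + 3.75 + 5.4
 = 13.05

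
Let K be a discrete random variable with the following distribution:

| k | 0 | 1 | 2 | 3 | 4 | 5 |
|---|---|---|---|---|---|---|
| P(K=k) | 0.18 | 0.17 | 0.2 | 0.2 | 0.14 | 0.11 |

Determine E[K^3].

29.88

E[K^3] = Σ k^3·P(K=k)
 = 0·0.18 + 1·0.17 + 8·0.2 + 27·0.2 + 64·0.14 + 125·0.11
 = 0 + 0.17 + 1.6 + 5.4 + 8.96 + 13.75
 = 29.88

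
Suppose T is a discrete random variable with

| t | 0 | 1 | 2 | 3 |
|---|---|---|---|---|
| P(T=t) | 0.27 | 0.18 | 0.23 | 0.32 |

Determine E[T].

E[T] = Σ t·P(T=t)
 = 0·0.27 + 1·0.18 + 2·0.23 + 3·0.32
 = 0 + 0.18 + 0.46 + 0.96
 = 1.6

1.6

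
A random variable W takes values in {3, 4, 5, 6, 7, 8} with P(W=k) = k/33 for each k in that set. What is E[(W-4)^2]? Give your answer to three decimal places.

6.758

E[(W-4)^2] = Σ (w-4)^2·P(W=w)
 = 1·1/11 + 0·4/33 + 1·5/33 + 4·2/11 + 9·7/33 + 16·8/33
 = 1/11 + 0 + 5/33 + 8/11 + 21/11 + 128/33
 = 223/33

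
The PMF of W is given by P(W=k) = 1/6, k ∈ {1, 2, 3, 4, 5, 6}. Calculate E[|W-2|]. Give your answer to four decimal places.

1.8333

E[|W-2|] = Σ |w-2|·P(W=w)
 = 1·1/6 + 0·1/6 + 1·1/6 + 2·1/6 + 3·1/6 + 4·1/6
 = 1/6 + 0 + 1/6 + 1/3 + 1/2 + 2/3
 = 11/6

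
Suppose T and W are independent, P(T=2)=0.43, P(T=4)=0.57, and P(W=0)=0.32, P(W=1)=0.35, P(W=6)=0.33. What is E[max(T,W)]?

E[max(T,W)] = Σ_t Σ_w max(t,w) · P(T=t)P(W=w)
 = 2·0.1376 + 2·0.1505 + 6·0.1419 + 4·0.1824 + 4·0.1995 + 6·0.1881
 = 0.2752 + 0.301 + 0.8514 + 0.7296 + 0.798 + 1.1286
 = 4.0838

4.0838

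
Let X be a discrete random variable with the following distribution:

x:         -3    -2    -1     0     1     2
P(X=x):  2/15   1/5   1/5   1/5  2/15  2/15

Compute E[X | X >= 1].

1.5

P(X >= 1) = 2/15 + 2/15 = 4/15.
E[X | X >= 1] = [1·2/15 + 2·2/15] / (4/15)
 = 2/5 / (4/15)
 = 3/2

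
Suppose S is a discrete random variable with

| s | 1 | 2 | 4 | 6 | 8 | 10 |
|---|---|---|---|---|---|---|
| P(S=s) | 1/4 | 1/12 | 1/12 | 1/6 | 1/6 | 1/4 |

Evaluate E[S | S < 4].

P(S < 4) = 1/4 + 1/12 = 1/3.
E[S | S < 4] = [1·1/4 + 2·1/12] / (1/3)
 = 5/12 / (1/3)
 = 5/4

1.25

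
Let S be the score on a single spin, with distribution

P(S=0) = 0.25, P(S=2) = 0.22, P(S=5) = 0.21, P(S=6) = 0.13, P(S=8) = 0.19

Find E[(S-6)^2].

E[(S-6)^2] = Σ (s-6)^2·P(S=s)
 = 36·0.25 + 16·0.22 + 1·0.21 + 0·0.13 + 4·0.19
 = 9 + 3.52 + 0.21 + 0 + 0.76
 = 13.49

13.49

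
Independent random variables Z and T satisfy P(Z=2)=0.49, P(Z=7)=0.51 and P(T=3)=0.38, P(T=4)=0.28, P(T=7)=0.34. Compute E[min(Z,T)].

3.3464

E[min(Z,T)] = Σ_z Σ_t min(z,t) · P(Z=z)P(T=t)
 = 2·0.1862 + 2·0.1372 + 2·0.1666 + 3·0.1938 + 4·0.1428 + 7·0.1734
 = 0.3724 + 0.2744 + 0.3332 + 0.5814 + 0.5712 + 1.2138
 = 3.3464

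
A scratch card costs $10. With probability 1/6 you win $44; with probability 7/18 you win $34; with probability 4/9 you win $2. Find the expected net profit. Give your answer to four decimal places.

11.4444

E[payout] = 44·1/6 + 34·7/18 + 2·4/9
 = 22/3 + 119/9 + 8/9
 = 193/9
Net = 193/9 - 10 = 103/9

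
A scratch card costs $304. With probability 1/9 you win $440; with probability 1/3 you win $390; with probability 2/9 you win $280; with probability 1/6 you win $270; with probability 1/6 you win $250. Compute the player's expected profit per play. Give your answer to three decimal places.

23.778

E[payout] = 440·1/9 + 390·1/3 + 280·2/9 + 270·1/6 + 250·1/6
 = 440/9 + 130 + 560/9 + 45 + 125/3
 = 2950/9
Net = 2950/9 - 304 = 214/9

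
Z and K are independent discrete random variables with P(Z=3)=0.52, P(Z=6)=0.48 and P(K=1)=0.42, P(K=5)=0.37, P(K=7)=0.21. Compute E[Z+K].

8.18

E[Z+K] = Σ_z Σ_k (z+k) · P(Z=z)P(K=k)
 = 4·0.2184 + 8·0.1924 + 10·0.1092 + 7·0.2016 + 11·0.1776 + 13·0.1008
 = 0.8736 + 1.5392 + 1.092 + 1.4112 + 1.9536 + 1.3104
 = 8.18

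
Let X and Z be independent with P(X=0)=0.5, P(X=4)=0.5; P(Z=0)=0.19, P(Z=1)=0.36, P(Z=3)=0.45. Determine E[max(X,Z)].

E[max(X,Z)] = Σ_x Σ_z max(x,z) · P(X=x)P(Z=z)
 = 0·0.095 + 1·0.18 + 3·0.225 + 4·0.095 + 4·0.18 + 4·0.225
 = 0 + 0.18 + 0.675 + 0.38 + 0.72 + 0.9
 = 2.855

2.855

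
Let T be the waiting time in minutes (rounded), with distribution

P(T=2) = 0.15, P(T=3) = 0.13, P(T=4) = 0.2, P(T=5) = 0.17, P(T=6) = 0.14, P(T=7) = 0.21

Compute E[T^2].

24.55

E[T^2] = Σ t^2·P(T=t)
 = 4·0.15 + 9·0.13 + 16·0.2 + 25·0.17 + 36·0.14 + 49·0.21
 = 0.6 + 1.17 + 3.2 + 4.25 + 5.04 + 10.29
 = 24.55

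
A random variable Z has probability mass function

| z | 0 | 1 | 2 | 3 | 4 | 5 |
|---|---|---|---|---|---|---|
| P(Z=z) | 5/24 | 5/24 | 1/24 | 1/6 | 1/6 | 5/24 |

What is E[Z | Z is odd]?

P(Z is odd) = 5/24 + 1/6 + 5/24 = 7/12.
E[Z | Z is odd] = [1·5/24 + 3·1/6 + 5·5/24] / (7/12)
 = 7/4 / (7/12)
 = 3

3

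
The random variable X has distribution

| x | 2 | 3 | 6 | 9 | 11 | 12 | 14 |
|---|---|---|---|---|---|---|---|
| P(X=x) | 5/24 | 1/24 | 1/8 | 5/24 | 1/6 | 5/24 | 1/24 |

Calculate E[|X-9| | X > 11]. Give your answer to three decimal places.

P(X > 11) = 5/24 + 1/24 = 1/4.
E[|X-9| | X > 11] = [3·5/24 + 5·1/24] / (1/4)
 = 5/6 / (1/4)
 = 10/3

3.333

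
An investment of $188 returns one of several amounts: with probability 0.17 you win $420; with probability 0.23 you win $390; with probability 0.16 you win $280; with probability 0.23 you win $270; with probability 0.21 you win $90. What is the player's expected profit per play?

98.9

E[payout] = 420·0.17 + 390·0.23 + 280·0.16 + 270·0.23 + 90·0.21
 = 71.4 + 89.7 + 44.8 + 62.1 + 18.9
 = 286.9
Net = 286.9 - 188 = 98.9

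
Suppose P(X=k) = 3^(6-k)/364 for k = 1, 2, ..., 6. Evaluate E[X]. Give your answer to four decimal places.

1.4918

E[X] = Σ x·P(X=x)
 = 1·243/364 + 2·81/364 + 3·27/364 + 4·9/364 + 5·3/364 + 6·1/364
 = 243/364 + 81/182 + 81/364 + 9/91 + 15/364 + 3/182
 = 543/364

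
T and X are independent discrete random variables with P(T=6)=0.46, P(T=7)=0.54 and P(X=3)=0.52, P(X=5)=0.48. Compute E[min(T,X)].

E[min(T,X)] = Σ_t Σ_x min(t,x) · P(T=t)P(X=x)
 = 3·0.2392 + 5·0.2208 + 3·0.2808 + 5·0.2592
 = 0.7176 + 1.104 + 0.8424 + 1.296
 = 3.96

3.96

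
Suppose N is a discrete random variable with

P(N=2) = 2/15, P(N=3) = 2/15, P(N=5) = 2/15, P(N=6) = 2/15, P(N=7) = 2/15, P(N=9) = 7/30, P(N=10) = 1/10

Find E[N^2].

45.3

E[N^2] = Σ n^2·P(N=n)
 = 4·2/15 + 9·2/15 + 25·2/15 + 36·2/15 + 49·2/15 + 81·7/30 + 100·1/10
 = 8/15 + 6/5 + 10/3 + 24/5 + 98/15 + 189/10 + 10
 = 453/10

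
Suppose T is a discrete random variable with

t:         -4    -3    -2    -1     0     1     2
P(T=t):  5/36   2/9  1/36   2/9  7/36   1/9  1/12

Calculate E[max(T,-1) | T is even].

0

P(T is even) = 5/36 + 1/36 + 7/36 + 1/12 = 4/9.
E[max(T,-1) | T is even] = [(-1)·5/36 + (-1)·1/36 + 0·7/36 + 2·1/12] / (4/9)
 = 0 / (4/9)
 = 0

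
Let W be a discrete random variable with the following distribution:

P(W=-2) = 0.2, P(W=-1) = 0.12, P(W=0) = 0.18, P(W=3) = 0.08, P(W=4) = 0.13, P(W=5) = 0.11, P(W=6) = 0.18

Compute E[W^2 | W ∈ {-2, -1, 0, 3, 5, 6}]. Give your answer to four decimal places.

P(W ∈ {-2, -1, 0, 3, 5, 6}) = 0.2 + 0.12 + 0.18 + 0.08 + 0.11 + 0.18 = 0.87.
E[W^2 | W ∈ {-2, -1, 0, 3, 5, 6}] = [4·0.2 + 1·0.12 + 0·0.18 + 9·0.08 + 25·0.11 + 36·0.18] / 0.87
 = 10.87 / 0.87
 = 1087/87

12.4943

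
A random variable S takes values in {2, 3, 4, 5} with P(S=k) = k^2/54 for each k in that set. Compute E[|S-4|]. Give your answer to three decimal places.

0.778

E[|S-4|] = Σ |s-4|·P(S=s)
 = 2·2/27 + 1·1/6 + 0·8/27 + 1·25/54
 = 4/27 + 1/6 + 0 + 25/54
 = 7/9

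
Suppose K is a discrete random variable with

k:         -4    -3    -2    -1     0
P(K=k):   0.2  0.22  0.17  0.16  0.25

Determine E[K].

E[K] = Σ k·P(K=k)
 = (-4)·0.2 + (-3)·0.22 + (-2)·0.17 + (-1)·0.16 + 0·0.25
 = (-0.8) + (-0.66) + (-0.34) + (-0.16) + 0
 = -1.96

-1.96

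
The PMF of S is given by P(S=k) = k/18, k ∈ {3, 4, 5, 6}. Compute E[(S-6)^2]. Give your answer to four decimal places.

E[(S-6)^2] = Σ (s-6)^2·P(S=s)
 = 9·1/6 + 4·2/9 + 1·5/18 + 0·1/3
 = 3/2 + 8/9 + 5/18 + 0
 = 8/3

2.6667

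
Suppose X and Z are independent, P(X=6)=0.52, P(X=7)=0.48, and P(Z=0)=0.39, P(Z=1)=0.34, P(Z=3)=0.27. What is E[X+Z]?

7.63

E[X+Z] = Σ_x Σ_z (x+z) · P(X=x)P(Z=z)
 = 6·0.2028 + 7·0.1768 + 9·0.1404 + 7·0.1872 + 8·0.1632 + 10·0.1296
 = 1.2168 + 1.2376 + 1.2636 + 1.3104 + 1.3056 + 1.296
 = 7.63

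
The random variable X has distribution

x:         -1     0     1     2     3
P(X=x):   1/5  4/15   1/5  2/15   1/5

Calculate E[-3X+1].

E[-3X+1] = Σ (-3x+1)·P(X=x)
 = 4·1/5 + 1·4/15 + (-2)·1/5 + (-5)·2/15 + (-8)·1/5
 = 4/5 + 4/15 + (-2/5) + (-2/3) + (-8/5)
 = -8/5

-1.6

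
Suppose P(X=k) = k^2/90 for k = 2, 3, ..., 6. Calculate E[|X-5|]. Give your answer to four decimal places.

0.9111

E[|X-5|] = Σ |x-5|·P(X=x)
 = 3·2/45 + 2·1/10 + 1·8/45 + 0·5/18 + 1·2/5
 = 2/15 + 1/5 + 8/45 + 0 + 2/5
 = 41/45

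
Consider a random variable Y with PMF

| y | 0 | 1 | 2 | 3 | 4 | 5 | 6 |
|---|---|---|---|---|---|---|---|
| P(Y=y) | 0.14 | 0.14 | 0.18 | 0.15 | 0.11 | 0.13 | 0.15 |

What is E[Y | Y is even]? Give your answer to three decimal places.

P(Y is even) = 0.14 + 0.18 + 0.11 + 0.15 = 0.58.
E[Y | Y is even] = [0·0.14 + 2·0.18 + 4·0.11 + 6·0.15] / 0.58
 = 1.7 / 0.58
 = 85/29

2.931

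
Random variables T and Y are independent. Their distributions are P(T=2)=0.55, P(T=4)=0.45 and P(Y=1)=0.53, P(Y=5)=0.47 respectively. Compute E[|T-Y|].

E[|T-Y|] = Σ_t Σ_y |t-y| · P(T=t)P(Y=y)
 = 1·0.2915 + 3·0.2585 + 3·0.2385 + 1·0.2115
 = 0.2915 + 0.7755 + 0.7155 + 0.2115
 = 1.994

1.994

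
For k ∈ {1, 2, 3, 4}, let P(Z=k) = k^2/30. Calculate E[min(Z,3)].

E[min(Z,3)] = Σ min(z,3)·P(Z=z)
 = 1·1/30 + 2·2/15 + 3·3/10 + 3·8/15
 = 1/30 + 4/15 + 9/10 + 8/5
 = 14/5

2.8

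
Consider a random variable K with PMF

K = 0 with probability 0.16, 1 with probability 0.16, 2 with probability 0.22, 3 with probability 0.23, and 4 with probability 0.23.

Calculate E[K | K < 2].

0.5

P(K < 2) = 0.16 + 0.16 = 0.32.
E[K | K < 2] = [0·0.16 + 1·0.16] / 0.32
 = 0.16 / 0.32
 = 1/2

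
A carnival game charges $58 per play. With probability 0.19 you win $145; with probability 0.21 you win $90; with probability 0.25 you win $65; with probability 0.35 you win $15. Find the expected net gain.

9.95

E[payout] = 145·0.19 + 90·0.21 + 65·0.25 + 15·0.35
 = 27.55 + 18.9 + 16.25 + 5.25
 = 67.95
Net = 67.95 - 58 = 9.95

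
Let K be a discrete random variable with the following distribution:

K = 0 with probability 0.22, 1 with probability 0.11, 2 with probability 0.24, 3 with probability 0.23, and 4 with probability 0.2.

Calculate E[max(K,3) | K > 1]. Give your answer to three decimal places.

P(K > 1) = 0.24 + 0.23 + 0.2 = 0.67.
E[max(K,3) | K > 1] = [3·0.24 + 3·0.23 + 4·0.2] / 0.67
 = 2.21 / 0.67
 = 221/67

3.299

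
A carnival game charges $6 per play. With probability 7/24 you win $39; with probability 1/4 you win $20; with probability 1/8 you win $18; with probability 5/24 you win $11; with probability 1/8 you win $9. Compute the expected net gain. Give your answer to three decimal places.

16.042

E[payout] = 39·7/24 + 20·1/4 + 18·1/8 + 11·5/24 + 9·1/8
 = 91/8 + 5 + 9/4 + 55/24 + 9/8
 = 529/24
Net = 529/24 - 6 = 385/24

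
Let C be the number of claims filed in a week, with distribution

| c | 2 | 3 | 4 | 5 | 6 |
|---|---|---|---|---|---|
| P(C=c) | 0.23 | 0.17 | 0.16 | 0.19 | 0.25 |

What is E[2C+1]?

E[2C+1] = Σ (2c+1)·P(C=c)
 = 5·0.23 + 7·0.17 + 9·0.16 + 11·0.19 + 13·0.25
 = 1.15 + 1.19 + 1.44 + 2.09 + 3.25
 = 9.12

9.12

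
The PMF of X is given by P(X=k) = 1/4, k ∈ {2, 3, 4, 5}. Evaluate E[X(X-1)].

E[X(X-1)] = Σ x(x-1)·P(X=x)
 = 2·1/4 + 6·1/4 + 12·1/4 + 20·1/4
 = 1/2 + 3/2 + 3 + 5
 = 10

10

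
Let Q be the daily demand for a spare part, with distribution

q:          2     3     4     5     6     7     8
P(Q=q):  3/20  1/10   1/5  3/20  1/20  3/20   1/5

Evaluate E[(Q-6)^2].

E[(Q-6)^2] = Σ (q-6)^2·P(Q=q)
 = 16·3/20 + 9·1/10 + 4·1/5 + 1·3/20 + 0·1/20 + 1·3/20 + 4·1/5
 = 12/5 + 9/10 + 4/5 + 3/20 + 0 + 3/20 + 4/5
 = 26/5

5.2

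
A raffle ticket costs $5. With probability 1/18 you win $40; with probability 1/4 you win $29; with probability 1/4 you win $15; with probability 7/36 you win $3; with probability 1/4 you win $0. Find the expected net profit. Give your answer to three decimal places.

E[payout] = 40·1/18 + 29·1/4 + 15·1/4 + 3·7/36 + 0·1/4
 = 20/9 + 29/4 + 15/4 + 7/12 + 0
 = 497/36
Net = 497/36 - 5 = 317/36

8.806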